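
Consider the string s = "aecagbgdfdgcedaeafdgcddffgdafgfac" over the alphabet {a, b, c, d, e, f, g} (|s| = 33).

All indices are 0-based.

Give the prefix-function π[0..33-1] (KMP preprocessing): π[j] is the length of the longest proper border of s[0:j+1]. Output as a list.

π[0] = 0
j=1 s[j]='e': π[1]=0 (border '')
j=2 s[j]='c': π[2]=0 (border '')
j=3 s[j]='a': π[3]=1 (border 'a')
j=4 s[j]='g': k: 1→0; π[4]=0 (border '')
j=5 s[j]='b': π[5]=0 (border '')
j=6 s[j]='g': π[6]=0 (border '')
j=7 s[j]='d': π[7]=0 (border '')
j=8 s[j]='f': π[8]=0 (border '')
j=9 s[j]='d': π[9]=0 (border '')
j=10 s[j]='g': π[10]=0 (border '')
j=11 s[j]='c': π[11]=0 (border '')
j=12 s[j]='e': π[12]=0 (border '')
j=13 s[j]='d': π[13]=0 (border '')
j=14 s[j]='a': π[14]=1 (border 'a')
j=15 s[j]='e': π[15]=2 (border 'ae')
j=16 s[j]='a': k: 2→0; π[16]=1 (border 'a')
j=17 s[j]='f': k: 1→0; π[17]=0 (border '')
j=18 s[j]='d': π[18]=0 (border '')
j=19 s[j]='g': π[19]=0 (border '')
j=20 s[j]='c': π[20]=0 (border '')
j=21 s[j]='d': π[21]=0 (border '')
j=22 s[j]='d': π[22]=0 (border '')
j=23 s[j]='f': π[23]=0 (border '')
j=24 s[j]='f': π[24]=0 (border '')
j=25 s[j]='g': π[25]=0 (border '')
j=26 s[j]='d': π[26]=0 (border '')
j=27 s[j]='a': π[27]=1 (border 'a')
j=28 s[j]='f': k: 1→0; π[28]=0 (border '')
j=29 s[j]='g': π[29]=0 (border '')
j=30 s[j]='f': π[30]=0 (border '')
j=31 s[j]='a': π[31]=1 (border 'a')
j=32 s[j]='c': k: 1→0; π[32]=0 (border '')

[0, 0, 0, 1, 0, 0, 0, 0, 0, 0, 0, 0, 0, 0, 1, 2, 1, 0, 0, 0, 0, 0, 0, 0, 0, 0, 0, 1, 0, 0, 0, 1, 0]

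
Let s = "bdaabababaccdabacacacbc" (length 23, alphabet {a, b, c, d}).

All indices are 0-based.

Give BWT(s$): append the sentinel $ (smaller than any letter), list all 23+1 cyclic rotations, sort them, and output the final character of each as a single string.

cdabdbbccbaaaac$baaaacbc

rank  rotation                  last
    0  $bdaabababaccdabacacacbc  c
    1  aabababaccdabacacacbc$bd  d
    2  abababaccdabacacacbc$bda  a
    3  ababaccdabacacacbc$bdaab  b
    4  abacacacbc$bdaabababaccd  d
    5  abaccdabacacacbc$bdaabab  b
    6  acacacbc$bdaabababaccdab  b
    7  acacbc$bdaabababaccdabac  c
    8  acbc$bdaabababaccdabacac  c
    9  accdabacacacbc$bdaababab  b
   10  bababaccdabacacacbc$bdaa  a
   11  babaccdabacacacbc$bdaaba  a
   12  bacacacbc$bdaabababaccda  a
   13  baccdabacacacbc$bdaababa  a
   14  bc$bdaabababaccdabacacac  c
   15  bdaabababaccdabacacacbc$  $
   16  c$bdaabababaccdabacacacb  b
   17  cacacbc$bdaabababaccdaba  a
   18  cacbc$bdaabababaccdabaca  a
   19  cbc$bdaabababaccdabacaca  a
   20  ccdabacacacbc$bdaabababa  a
   21  cdabacacacbc$bdaabababac  c
   22  daabababaccdabacacacbc$b  b
   23  dabacacacbc$bdaabababacc  c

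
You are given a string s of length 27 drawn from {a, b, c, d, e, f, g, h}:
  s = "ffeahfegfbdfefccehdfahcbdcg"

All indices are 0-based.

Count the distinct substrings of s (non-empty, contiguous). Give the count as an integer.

rank→(start, suffix):
  0 → (20, 'ahcbdcg')
  1 → (3, 'ahfegfbdfefccehdfahcbdcg')
  2 → (23, 'bdcg')
  3 → (9, 'bdfefccehdfahcbdcg')
  4 → (22, 'cbdcg')
  5 → (14, 'ccehdfahcbdcg')
  6 → (15, 'cehdfahcbdcg')
  7 → (25, 'cg')
  8 → (24, 'dcg')
  9 → (18, 'dfahcbdcg')
  10 → (10, 'dfefccehdfahcbdcg')
  11 → (2, 'eahfegfbdfefccehdfahcbdcg')
  12 → (12, 'efccehdfahcbdcg')
  13 → (6, 'egfbdfefccehdfahcbdcg')
  14 → (16, 'ehdfahcbdcg')
  15 → (19, 'fahcbdcg')
  16 → (8, 'fbdfefccehdfahcbdcg')
  17 → (13, 'fccehdfahcbdcg')
  18 → (1, 'feahfegfbdfefccehdfahcbdcg')
  19 → (11, 'fefccehdfahcbdcg')
  20 → (5, 'fegfbdfefccehdfahcbdcg')
  21 → (0, 'ffeahfegfbdfefccehdfahcbdcg')
  22 → (26, 'g')
  23 → (7, 'gfbdfefccehdfahcbdcg')
  24 → (21, 'hcbdcg')
  25 → (17, 'hdfahcbdcg')
  26 → (4, 'hfegfbdfefccehdfahcbdcg')

SA = [20, 3, 23, 9, 22, 14, 15, 25, 24, 18, 10, 2, 12, 6, 16, 19, 8, 13, 1, 11, 5, 0, 26, 7, 21, 17, 4]
[i] adj suffixes → lcp
  [1] 20/3 → 2 ('ah')
  [2] 3/23 → 0 ('')
  [3] 23/9 → 2 ('bd')
  [4] 9/22 → 0 ('')
  [5] 22/14 → 1 ('c')
  [6] 14/15 → 1 ('c')
  [7] 15/25 → 1 ('c')
  [8] 25/24 → 0 ('')
  [9] 24/18 → 1 ('d')
  [10] 18/10 → 2 ('df')
  [11] 10/2 → 0 ('')
  [12] 2/12 → 1 ('e')
  [13] 12/6 → 1 ('e')
  [14] 6/16 → 1 ('e')
  [15] 16/19 → 0 ('')
  [16] 19/8 → 1 ('f')
  [17] 8/13 → 1 ('f')
  [18] 13/1 → 1 ('f')
  [19] 1/11 → 2 ('fe')
  [20] 11/5 → 2 ('fe')
  [21] 5/0 → 1 ('f')
  [22] 0/26 → 0 ('')
  [23] 26/7 → 1 ('g')
  [24] 7/21 → 0 ('')
  [25] 21/17 → 1 ('h')
  [26] 17/4 → 1 ('h')

n(n+1)/2 = 27·28/2 = 378
Σ LCP = 0 + 2 + 0 + 2 + 0 + 1 + 1 + 1 + 0 + 1 + 2 + 0 + 1 + 1 + 1 + 0 + 1 + 1 + 1 + 2 + 2 + 1 + 0 + 1 + 0 + 1 + 1 = 24
distinct = 378 − 24 = 354

354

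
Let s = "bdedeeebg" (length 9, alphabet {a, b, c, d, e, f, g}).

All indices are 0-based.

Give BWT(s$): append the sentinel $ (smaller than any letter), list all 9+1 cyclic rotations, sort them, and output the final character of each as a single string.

rank  rotation    last
    0  $bdedeeebg  g
    1  bdedeeebg$  $
    2  bg$bdedeee  e
    3  dedeeebg$b  b
    4  deeebg$bde  e
    5  ebg$bdedee  e
    6  edeeebg$bd  d
    7  eebg$bdede  e
    8  eeebg$bded  d
    9  g$bdedeeeb  b

g$ebeededb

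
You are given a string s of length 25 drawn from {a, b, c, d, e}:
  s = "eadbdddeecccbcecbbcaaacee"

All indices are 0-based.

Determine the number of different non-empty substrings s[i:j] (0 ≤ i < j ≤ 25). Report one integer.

rank→(start, suffix):
  0 → (19, 'aaacee')
  1 → (20, 'aacee')
  2 → (21, 'acee')
  3 → (1, 'adbdddeecccbcecbbcaaacee')
  4 → (16, 'bbcaaacee')
  5 → (17, 'bcaaacee')
  6 → (12, 'bcecbbcaaacee')
  7 → (3, 'bdddeecccbcecbbcaaacee')
  8 → (18, 'caaacee')
  9 → (15, 'cbbcaaacee')
  10 → (11, 'cbcecbbcaaacee')
  11 → (10, 'ccbcecbbcaaacee')
  12 → (9, 'cccbcecbbcaaacee')
  13 → (13, 'cecbbcaaacee')
  14 → (22, 'cee')
  15 → (2, 'dbdddeecccbcecbbcaaacee')
  16 → (4, 'dddeecccbcecbbcaaacee')
  17 → (5, 'ddeecccbcecbbcaaacee')
  18 → (6, 'deecccbcecbbcaaacee')
  19 → (24, 'e')
  20 → (0, 'eadbdddeecccbcecbbcaaacee')
  21 → (14, 'ecbbcaaacee')
  22 → (8, 'ecccbcecbbcaaacee')
  23 → (23, 'ee')
  24 → (7, 'eecccbcecbbcaaacee')

SA = [19, 20, 21, 1, 16, 17, 12, 3, 18, 15, 11, 10, 9, 13, 22, 2, 4, 5, 6, 24, 0, 14, 8, 23, 7]
[i] adj suffixes → lcp
  [1] 19/20 → 2 ('aa')
  [2] 20/21 → 1 ('a')
  [3] 21/1 → 1 ('a')
  [4] 1/16 → 0 ('')
  [5] 16/17 → 1 ('b')
  [6] 17/12 → 2 ('bc')
  [7] 12/3 → 1 ('b')
  [8] 3/18 → 0 ('')
  [9] 18/15 → 1 ('c')
  [10] 15/11 → 2 ('cb')
  [11] 11/10 → 1 ('c')
  [12] 10/9 → 2 ('cc')
  [13] 9/13 → 1 ('c')
  [14] 13/22 → 2 ('ce')
  [15] 22/2 → 0 ('')
  [16] 2/4 → 1 ('d')
  [17] 4/5 → 2 ('dd')
  [18] 5/6 → 1 ('d')
  [19] 6/24 → 0 ('')
  [20] 24/0 → 1 ('e')
  [21] 0/14 → 1 ('e')
  [22] 14/8 → 2 ('ec')
  [23] 8/23 → 1 ('e')
  [24] 23/7 → 2 ('ee')

n(n+1)/2 = 25·26/2 = 325
Σ LCP = 0 + 2 + 1 + 1 + 0 + 1 + 2 + 1 + 0 + 1 + 2 + 1 + 2 + 1 + 2 + 0 + 1 + 2 + 1 + 0 + 1 + 1 + 2 + 1 + 2 = 28
distinct = 325 − 28 = 297

297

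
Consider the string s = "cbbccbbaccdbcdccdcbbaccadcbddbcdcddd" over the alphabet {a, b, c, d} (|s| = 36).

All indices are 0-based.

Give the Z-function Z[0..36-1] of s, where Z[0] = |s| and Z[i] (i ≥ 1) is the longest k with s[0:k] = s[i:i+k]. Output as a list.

Z[0]=36
i=1: i≥r, start 0; Z[1]=0
i=2: i≥r, start 0; Z[2]=0
i=3: i≥r, start 0; Z[3]=1 scan→box=[3,4)
i=4: i≥r, start 0; Z[4]=3 scan→box=[4,7)
i=5: min(r-i=2, Z[1]=0)=0; Z[5]=0
i=6: min(r-i=1, Z[2]=0)=0; Z[6]=0
i=7: i≥r, start 0; Z[7]=0
i=8: i≥r, start 0; Z[8]=1 scan→box=[8,9)
i=9: i≥r, start 0; Z[9]=1 scan→box=[9,10)
i=10: i≥r, start 0; Z[10]=0
i=11: i≥r, start 0; Z[11]=0
i=12: i≥r, start 0; Z[12]=1 scan→box=[12,13)
i=13: i≥r, start 0; Z[13]=0
i=14: i≥r, start 0; Z[14]=1 scan→box=[14,15)
i=15: i≥r, start 0; Z[15]=1 scan→box=[15,16)
i=16: i≥r, start 0; Z[16]=0
i=17: i≥r, start 0; Z[17]=3 scan→box=[17,20)
i=18: min(r-i=2, Z[1]=0)=0; Z[18]=0
i=19: min(r-i=1, Z[2]=0)=0; Z[19]=0
i=20: i≥r, start 0; Z[20]=0
i=21: i≥r, start 0; Z[21]=1 scan→box=[21,22)
i=22: i≥r, start 0; Z[22]=1 scan→box=[22,23)
i=23: i≥r, start 0; Z[23]=0
i=24: i≥r, start 0; Z[24]=0
i=25: i≥r, start 0; Z[25]=2 scan→box=[25,27)
i=26: min(r-i=1, Z[1]=0)=0; Z[26]=0
i=27: i≥r, start 0; Z[27]=0
i=28: i≥r, start 0; Z[28]=0
i=29: i≥r, start 0; Z[29]=0
i=30: i≥r, start 0; Z[30]=1 scan→box=[30,31)
i=31: i≥r, start 0; Z[31]=0
i=32: i≥r, start 0; Z[32]=1 scan→box=[32,33)
i=33: i≥r, start 0; Z[33]=0
i=34: i≥r, start 0; Z[34]=0
i=35: i≥r, start 0; Z[35]=0

[36, 0, 0, 1, 3, 0, 0, 0, 1, 1, 0, 0, 1, 0, 1, 1, 0, 3, 0, 0, 0, 1, 1, 0, 0, 2, 0, 0, 0, 0, 1, 0, 1, 0, 0, 0]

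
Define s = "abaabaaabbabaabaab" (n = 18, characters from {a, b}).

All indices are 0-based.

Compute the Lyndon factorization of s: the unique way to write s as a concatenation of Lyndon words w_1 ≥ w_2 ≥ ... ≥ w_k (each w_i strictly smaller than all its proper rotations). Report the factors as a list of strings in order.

emit factor 1: 'ab' (i=0, period=2)
emit factor 2: 'aab' (i=2, period=3)
emit factor 3: 'aaabbabaabaab' (i=5, period=13)

["ab", "aab", "aaabbabaabaab"]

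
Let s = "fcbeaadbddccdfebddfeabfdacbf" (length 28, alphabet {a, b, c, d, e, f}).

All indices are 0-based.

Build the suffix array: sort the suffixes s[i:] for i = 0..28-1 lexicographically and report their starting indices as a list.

[4, 20, 24, 5, 7, 15, 2, 26, 21, 1, 25, 10, 11, 23, 6, 9, 8, 16, 17, 12, 3, 19, 14, 27, 0, 22, 18, 13]

rank | idx | suffix
   0 |   4 | aadbddccdfebddfeabfdacbf
   1 |  20 | abfdacbf
   2 |  24 | acbf
   3 |   5 | adbddccdfebddfeabfdacbf
   4 |   7 | bddccdfebddfeabfdacbf
   5 |  15 | bddfeabfdacbf
   6 |   2 | beaadbddccdfebddfeabfdacbf
   7 |  26 | bf
   8 |  21 | bfdacbf
   9 |   1 | cbeaadbddccdfebddfeabfdacbf
  10 |  25 | cbf
  11 |  10 | ccdfebddfeabfdacbf
  12 |  11 | cdfebddfeabfdacbf
  13 |  23 | dacbf
  14 |   6 | dbddccdfebddfeabfdacbf
  15 |   9 | dccdfebddfeabfdacbf
  16 |   8 | ddccdfebddfeabfdacbf
  17 |  16 | ddfeabfdacbf
  18 |  17 | dfeabfdacbf
  19 |  12 | dfebddfeabfdacbf
  20 |   3 | eaadbddccdfebddfeabfdacbf
  21 |  19 | eabfdacbf
  22 |  14 | ebddfeabfdacbf
  23 |  27 | f
  24 |   0 | fcbeaadbddccdfebddfeabfdacbf
  25 |  22 | fdacbf
  26 |  18 | feabfdacbf
  27 |  13 | febddfeabfdacbf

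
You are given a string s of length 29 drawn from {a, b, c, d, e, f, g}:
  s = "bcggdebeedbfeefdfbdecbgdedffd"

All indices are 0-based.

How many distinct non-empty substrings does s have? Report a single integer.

rank→(start, suffix):
  0 → (0, 'bcggdebeedbfeefdfbdecbgdedffd')
  1 → (17, 'bdecbgdedffd')
  2 → (6, 'beedbfeefdfbdecbgdedffd')
  3 → (10, 'bfeefdfbdecbgdedffd')
  4 → (21, 'bgdedffd')
  5 → (20, 'cbgdedffd')
  6 → (1, 'cggdebeedbfeefdfbdecbgdedffd')
  7 → (28, 'd')
  8 → (9, 'dbfeefdfbdecbgdedffd')
  9 → (4, 'debeedbfeefdfbdecbgdedffd')
  10 → (18, 'decbgdedffd')
  11 → (23, 'dedffd')
  12 → (15, 'dfbdecbgdedffd')
  13 → (25, 'dffd')
  14 → (5, 'ebeedbfeefdfbdecbgdedffd')
  15 → (19, 'ecbgdedffd')
  16 → (8, 'edbfeefdfbdecbgdedffd')
  17 → (24, 'edffd')
  18 → (7, 'eedbfeefdfbdecbgdedffd')
  19 → (12, 'eefdfbdecbgdedffd')
  20 → (13, 'efdfbdecbgdedffd')
  21 → (16, 'fbdecbgdedffd')
  22 → (27, 'fd')
  23 → (14, 'fdfbdecbgdedffd')
  24 → (11, 'feefdfbdecbgdedffd')
  25 → (26, 'ffd')
  26 → (3, 'gdebeedbfeefdfbdecbgdedffd')
  27 → (22, 'gdedffd')
  28 → (2, 'ggdebeedbfeefdfbdecbgdedffd')

SA = [0, 17, 6, 10, 21, 20, 1, 28, 9, 4, 18, 23, 15, 25, 5, 19, 8, 24, 7, 12, 13, 16, 27, 14, 11, 26, 3, 22, 2]
[i] adj suffixes → lcp
  [1] 0/17 → 1 ('b')
  [2] 17/6 → 1 ('b')
  [3] 6/10 → 1 ('b')
  [4] 10/21 → 1 ('b')
  [5] 21/20 → 0 ('')
  [6] 20/1 → 1 ('c')
  [7] 1/28 → 0 ('')
  [8] 28/9 → 1 ('d')
  [9] 9/4 → 1 ('d')
  [10] 4/18 → 2 ('de')
  [11] 18/23 → 2 ('de')
  [12] 23/15 → 1 ('d')
  [13] 15/25 → 2 ('df')
  [14] 25/5 → 0 ('')
  [15] 5/19 → 1 ('e')
  [16] 19/8 → 1 ('e')
  [17] 8/24 → 2 ('ed')
  [18] 24/7 → 1 ('e')
  [19] 7/12 → 2 ('ee')
  [20] 12/13 → 1 ('e')
  [21] 13/16 → 0 ('')
  [22] 16/27 → 1 ('f')
  [23] 27/14 → 2 ('fd')
  [24] 14/11 → 1 ('f')
  [25] 11/26 → 1 ('f')
  [26] 26/3 → 0 ('')
  [27] 3/22 → 3 ('gde')
  [28] 22/2 → 1 ('g')

n(n+1)/2 = 29·30/2 = 435
Σ LCP = 0 + 1 + 1 + 1 + 1 + 0 + 1 + 0 + 1 + 1 + 2 + 2 + 1 + 2 + 0 + 1 + 1 + 2 + 1 + 2 + 1 + 0 + 1 + 2 + 1 + 1 + 0 + 3 + 1 = 31
distinct = 435 − 31 = 404

404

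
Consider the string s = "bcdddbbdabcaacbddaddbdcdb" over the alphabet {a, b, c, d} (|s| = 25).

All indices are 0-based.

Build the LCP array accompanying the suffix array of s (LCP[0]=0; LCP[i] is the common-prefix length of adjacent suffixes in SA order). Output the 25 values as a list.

sorted suffixes:
  #0 SA[0]=11  'aacbddaddbdcdb'
  #1 SA[1]=8  'abcaacbddaddbdcdb'
  #2 SA[2]=12  'acbddaddbdcdb'
  #3 SA[3]=17  'addbdcdb'
  #4 SA[4]=24  'b'
  #5 SA[5]=5  'bbdabcaacbddaddbdcdb'
  #6 SA[6]=9  'bcaacbddaddbdcdb'
  #7 SA[7]=0  'bcdddbbdabcaacbddaddbdcdb'
  #8 SA[8]=6  'bdabcaacbddaddbdcdb'
  #9 SA[9]=20  'bdcdb'
  #10 SA[10]=14  'bddaddbdcdb'
  #11 SA[11]=10  'caacbddaddbdcdb'
  #12 SA[12]=13  'cbddaddbdcdb'
  #13 SA[13]=22  'cdb'
  #14 SA[14]=1  'cdddbbdabcaacbddaddbdcdb'
  #15 SA[15]=7  'dabcaacbddaddbdcdb'
  #16 SA[16]=16  'daddbdcdb'
  #17 SA[17]=23  'db'
  #18 SA[18]=4  'dbbdabcaacbddaddbdcdb'
  #19 SA[19]=19  'dbdcdb'
  #20 SA[20]=21  'dcdb'
  #21 SA[21]=15  'ddaddbdcdb'
  #22 SA[22]=3  'ddbbdabcaacbddaddbdcdb'
  #23 SA[23]=18  'ddbdcdb'
  #24 SA[24]=2  'dddbbdabcaacbddaddbdcdb'

SA = [11, 8, 12, 17, 24, 5, 9, 0, 6, 20, 14, 10, 13, 22, 1, 7, 16, 23, 4, 19, 21, 15, 3, 18, 2]
i: (SA[i-1],SA[i]) lcp shared
  1: (11,8) 1 'a'
  2: (8,12) 1 'a'
  3: (12,17) 1 'a'
  4: (17,24) 0 ''
  5: (24,5) 1 'b'
  6: (5,9) 1 'b'
  7: (9,0) 2 'bc'
  8: (0,6) 1 'b'
  9: (6,20) 2 'bd'
  10: (20,14) 2 'bd'
  11: (14,10) 0 ''
  12: (10,13) 1 'c'
  13: (13,22) 1 'c'
  14: (22,1) 2 'cd'
  15: (1,7) 0 ''
  16: (7,16) 2 'da'
  17: (16,23) 1 'd'
  18: (23,4) 2 'db'
  19: (4,19) 2 'db'
  20: (19,21) 1 'd'
  21: (21,15) 1 'd'
  22: (15,3) 2 'dd'
  23: (3,18) 3 'ddb'
  24: (18,2) 2 'dd'

[0, 1, 1, 1, 0, 1, 1, 2, 1, 2, 2, 0, 1, 1, 2, 0, 2, 1, 2, 2, 1, 1, 2, 3, 2]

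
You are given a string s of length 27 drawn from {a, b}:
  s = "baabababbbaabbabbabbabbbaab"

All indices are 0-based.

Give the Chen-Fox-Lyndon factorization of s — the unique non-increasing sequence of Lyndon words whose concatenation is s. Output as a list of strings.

emit factor 1: 'b' (i=0, period=1)
emit factor 2: 'aabababbbaabbabbabbabbb' (i=1, period=23)
emit factor 3: 'aab' (i=24, period=3)

["b", "aabababbbaabbabbabbabbb", "aab"]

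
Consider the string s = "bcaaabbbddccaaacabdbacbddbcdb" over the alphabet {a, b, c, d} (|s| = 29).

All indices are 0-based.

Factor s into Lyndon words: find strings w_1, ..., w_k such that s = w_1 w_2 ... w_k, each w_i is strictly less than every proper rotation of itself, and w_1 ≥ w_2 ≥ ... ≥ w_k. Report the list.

emit factor 1: 'bc' (i=0, period=2)
emit factor 2: 'aaabbbddccaaacabdbacbddbcdb' (i=2, period=27)

["bc", "aaabbbddccaaacabdbacbddbcdb"]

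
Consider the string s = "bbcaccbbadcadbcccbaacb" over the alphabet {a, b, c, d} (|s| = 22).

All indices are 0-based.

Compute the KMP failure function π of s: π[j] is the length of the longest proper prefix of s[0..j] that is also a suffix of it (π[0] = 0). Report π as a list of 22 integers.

π[0] = 0
j=1 s[j]='b': π[1]=1 (border 'b')
j=2 s[j]='c': k: 1→0; π[2]=0 (border '')
j=3 s[j]='a': π[3]=0 (border '')
j=4 s[j]='c': π[4]=0 (border '')
j=5 s[j]='c': π[5]=0 (border '')
j=6 s[j]='b': π[6]=1 (border 'b')
j=7 s[j]='b': π[7]=2 (border 'bb')
j=8 s[j]='a': k: 2→1→0; π[8]=0 (border '')
j=9 s[j]='d': π[9]=0 (border '')
j=10 s[j]='c': π[10]=0 (border '')
j=11 s[j]='a': π[11]=0 (border '')
j=12 s[j]='d': π[12]=0 (border '')
j=13 s[j]='b': π[13]=1 (border 'b')
j=14 s[j]='c': k: 1→0; π[14]=0 (border '')
j=15 s[j]='c': π[15]=0 (border '')
j=16 s[j]='c': π[16]=0 (border '')
j=17 s[j]='b': π[17]=1 (border 'b')
j=18 s[j]='a': k: 1→0; π[18]=0 (border '')
j=19 s[j]='a': π[19]=0 (border '')
j=20 s[j]='c': π[20]=0 (border '')
j=21 s[j]='b': π[21]=1 (border 'b')

[0, 1, 0, 0, 0, 0, 1, 2, 0, 0, 0, 0, 0, 1, 0, 0, 0, 1, 0, 0, 0, 1]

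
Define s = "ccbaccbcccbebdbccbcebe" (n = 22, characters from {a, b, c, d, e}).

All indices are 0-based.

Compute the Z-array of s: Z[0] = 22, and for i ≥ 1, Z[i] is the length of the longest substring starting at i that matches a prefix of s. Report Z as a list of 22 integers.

Z[0]=22
i=1: i≥r, start 0; Z[1]=1 extend→box=[1,2)
i=2: i≥r, start 0; Z[2]=0
i=3: i≥r, start 0; Z[3]=0
i=4: i≥r, start 0; Z[4]=3 extend→box=[4,7)
i=5: min(r-i=2, Z[1]=1)=1; Z[5]=1
i=6: min(r-i=1, Z[2]=0)=0; Z[6]=0
i=7: i≥r, start 0; Z[7]=2 extend→box=[7,9)
i=8: min(r-i=1, Z[1]=1)=1; Z[8]=3 extend→box=[8,11)
i=9: min(r-i=2, Z[1]=1)=1; Z[9]=1
i=10: min(r-i=1, Z[2]=0)=0; Z[10]=0
i=11: i≥r, start 0; Z[11]=0
i=12: i≥r, start 0; Z[12]=0
i=13: i≥r, start 0; Z[13]=0
i=14: i≥r, start 0; Z[14]=0
i=15: i≥r, start 0; Z[15]=3 extend→box=[15,18)
i=16: min(r-i=2, Z[1]=1)=1; Z[16]=1
i=17: min(r-i=1, Z[2]=0)=0; Z[17]=0
i=18: i≥r, start 0; Z[18]=1 extend→box=[18,19)
i=19: i≥r, start 0; Z[19]=0
i=20: i≥r, start 0; Z[20]=0
i=21: i≥r, start 0; Z[21]=0

[22, 1, 0, 0, 3, 1, 0, 2, 3, 1, 0, 0, 0, 0, 0, 3, 1, 0, 1, 0, 0, 0]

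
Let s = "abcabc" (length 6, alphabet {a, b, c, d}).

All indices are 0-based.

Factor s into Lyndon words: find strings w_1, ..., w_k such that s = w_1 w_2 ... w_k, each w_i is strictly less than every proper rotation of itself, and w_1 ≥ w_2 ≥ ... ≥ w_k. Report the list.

["abc", "abc"]

emit factor 1: 'abc' (i=0, period=3)
emit factor 2: 'abc' (i=3, period=3)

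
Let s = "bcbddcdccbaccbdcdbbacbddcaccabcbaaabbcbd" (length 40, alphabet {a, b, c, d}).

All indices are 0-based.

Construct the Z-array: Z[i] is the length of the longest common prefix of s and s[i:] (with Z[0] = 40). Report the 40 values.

Z[0]=40
i=1: outside box; Z[1]=0
i=2: outside box; Z[2]=1 grow→box=[2,3)
i=3: outside box; Z[3]=0
i=4: outside box; Z[4]=0
i=5: outside box; Z[5]=0
i=6: outside box; Z[6]=0
i=7: outside box; Z[7]=0
i=8: outside box; Z[8]=0
i=9: outside box; Z[9]=1 grow→box=[9,10)
i=10: outside box; Z[10]=0
i=11: outside box; Z[11]=0
i=12: outside box; Z[12]=0
i=13: outside box; Z[13]=1 grow→box=[13,14)
i=14: outside box; Z[14]=0
i=15: outside box; Z[15]=0
i=16: outside box; Z[16]=0
i=17: outside box; Z[17]=1 grow→box=[17,18)
i=18: outside box; Z[18]=1 grow→box=[18,19)
i=19: outside box; Z[19]=0
i=20: outside box; Z[20]=0
i=21: outside box; Z[21]=1 grow→box=[21,22)
i=22: outside box; Z[22]=0
i=23: outside box; Z[23]=0
i=24: outside box; Z[24]=0
i=25: outside box; Z[25]=0
i=26: outside box; Z[26]=0
i=27: outside box; Z[27]=0
i=28: outside box; Z[28]=0
i=29: outside box; Z[29]=3 grow→box=[29,32)
i=30: min(r-i=2, Z[1]=0)=0; Z[30]=0
i=31: min(r-i=1, Z[2]=1)=1; Z[31]=1
i=32: outside box; Z[32]=0
i=33: outside box; Z[33]=0
i=34: outside box; Z[34]=0
i=35: outside box; Z[35]=1 grow→box=[35,36)
i=36: outside box; Z[36]=4 grow→box=[36,40)
i=37: min(r-i=3, Z[1]=0)=0; Z[37]=0
i=38: min(r-i=2, Z[2]=1)=1; Z[38]=1
i=39: min(r-i=1, Z[3]=0)=0; Z[39]=0

[40, 0, 1, 0, 0, 0, 0, 0, 0, 1, 0, 0, 0, 1, 0, 0, 0, 1, 1, 0, 0, 1, 0, 0, 0, 0, 0, 0, 0, 3, 0, 1, 0, 0, 0, 1, 4, 0, 1, 0]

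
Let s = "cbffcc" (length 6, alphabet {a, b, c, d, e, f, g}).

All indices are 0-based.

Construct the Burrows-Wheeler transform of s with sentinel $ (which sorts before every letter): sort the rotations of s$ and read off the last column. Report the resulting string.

ccc$ffb

rank  rotation last
    0  $cbffcc  c
    1  bffcc$c  c
    2  c$cbffc  c
    3  cbffcc$  $
    4  cc$cbff  f
    5  fcc$cbf  f
    6  ffcc$cb  b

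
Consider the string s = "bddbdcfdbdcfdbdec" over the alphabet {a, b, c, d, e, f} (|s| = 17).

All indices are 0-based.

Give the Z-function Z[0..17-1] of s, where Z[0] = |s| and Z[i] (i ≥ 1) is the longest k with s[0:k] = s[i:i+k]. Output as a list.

Z[0]=17
i=1: i≥r, start 0; Z[1]=0
i=2: i≥r, start 0; Z[2]=0
i=3: i≥r, start 0; Z[3]=2 scan→box=[3,5)
i=4: min(r-i=1, Z[1]=0)=0; Z[4]=0
i=5: i≥r, start 0; Z[5]=0
i=6: i≥r, start 0; Z[6]=0
i=7: i≥r, start 0; Z[7]=0
i=8: i≥r, start 0; Z[8]=2 scan→box=[8,10)
i=9: min(r-i=1, Z[1]=0)=0; Z[9]=0
i=10: i≥r, start 0; Z[10]=0
i=11: i≥r, start 0; Z[11]=0
i=12: i≥r, start 0; Z[12]=0
i=13: i≥r, start 0; Z[13]=2 scan→box=[13,15)
i=14: min(r-i=1, Z[1]=0)=0; Z[14]=0
i=15: i≥r, start 0; Z[15]=0
i=16: i≥r, start 0; Z[16]=0

[17, 0, 0, 2, 0, 0, 0, 0, 2, 0, 0, 0, 0, 2, 0, 0, 0]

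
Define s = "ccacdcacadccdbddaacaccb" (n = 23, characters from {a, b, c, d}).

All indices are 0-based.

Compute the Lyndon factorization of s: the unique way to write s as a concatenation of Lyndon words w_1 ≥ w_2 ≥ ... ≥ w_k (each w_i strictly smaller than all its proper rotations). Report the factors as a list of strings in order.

["c", "c", "acdc", "acadccdbdd", "aacaccb"]

emit factor 1: 'c' (i=0, period=1)
emit factor 2: 'c' (i=1, period=1)
emit factor 3: 'acdc' (i=2, period=4)
emit factor 4: 'acadccdbdd' (i=6, period=10)
emit factor 5: 'aacaccb' (i=16, period=7)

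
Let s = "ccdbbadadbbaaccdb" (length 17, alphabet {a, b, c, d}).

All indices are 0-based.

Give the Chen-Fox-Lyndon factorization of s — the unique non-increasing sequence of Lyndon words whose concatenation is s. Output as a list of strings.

["ccd", "b", "b", "adadbb", "aaccdb"]

emit factor 1: 'ccd' (i=0, period=3)
emit factor 2: 'b' (i=3, period=1)
emit factor 3: 'b' (i=4, period=1)
emit factor 4: 'adadbb' (i=5, period=6)
emit factor 5: 'aaccdb' (i=11, period=6)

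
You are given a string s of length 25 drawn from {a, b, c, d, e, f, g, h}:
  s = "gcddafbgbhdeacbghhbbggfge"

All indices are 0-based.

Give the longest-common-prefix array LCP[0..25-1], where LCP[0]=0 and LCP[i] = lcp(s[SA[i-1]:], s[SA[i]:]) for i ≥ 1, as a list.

[0, 1, 0, 1, 2, 2, 1, 0, 1, 0, 1, 1, 0, 1, 0, 1, 0, 1, 1, 1, 1, 1, 0, 1, 1]

rank | idx | suffix
   0 |  12 | acbghhbbggfge
   1 |   4 | afbgbhdeacbghhbbggfge
   2 |  18 | bbggfge
   3 |   6 | bgbhdeacbghhbbggfge
   4 |  19 | bggfge
   5 |  14 | bghhbbggfge
   6 |   8 | bhdeacbghhbbggfge
   7 |  13 | cbghhbbggfge
   8 |   1 | cddafbgbhdeacbghhbbggfge
   9 |   3 | dafbgbhdeacbghhbbggfge
  10 |   2 | ddafbgbhdeacbghhbbggfge
  11 |  10 | deacbghhbbggfge
  12 |  24 | e
  13 |  11 | eacbghhbbggfge
  14 |   5 | fbgbhdeacbghhbbggfge
  15 |  22 | fge
  16 |   7 | gbhdeacbghhbbggfge
  17 |   0 | gcddafbgbhdeacbghhbbggfge
  18 |  23 | ge
  19 |  21 | gfge
  20 |  20 | ggfge
  21 |  15 | ghhbbggfge
  22 |  17 | hbbggfge
  23 |   9 | hdeacbghhbbggfge
  24 |  16 | hhbbggfge

SA = [12, 4, 18, 6, 19, 14, 8, 13, 1, 3, 2, 10, 24, 11, 5, 22, 7, 0, 23, 21, 20, 15, 17, 9, 16]
[i] adj suffixes → lcp
  [1] 12/4 → 1 ('a')
  [2] 4/18 → 0 ('')
  [3] 18/6 → 1 ('b')
  [4] 6/19 → 2 ('bg')
  [5] 19/14 → 2 ('bg')
  [6] 14/8 → 1 ('b')
  [7] 8/13 → 0 ('')
  [8] 13/1 → 1 ('c')
  [9] 1/3 → 0 ('')
  [10] 3/2 → 1 ('d')
  [11] 2/10 → 1 ('d')
  [12] 10/24 → 0 ('')
  [13] 24/11 → 1 ('e')
  [14] 11/5 → 0 ('')
  [15] 5/22 → 1 ('f')
  [16] 22/7 → 0 ('')
  [17] 7/0 → 1 ('g')
  [18] 0/23 → 1 ('g')
  [19] 23/21 → 1 ('g')
  [20] 21/20 → 1 ('g')
  [21] 20/15 → 1 ('g')
  [22] 15/17 → 0 ('')
  [23] 17/9 → 1 ('h')
  [24] 9/16 → 1 ('h')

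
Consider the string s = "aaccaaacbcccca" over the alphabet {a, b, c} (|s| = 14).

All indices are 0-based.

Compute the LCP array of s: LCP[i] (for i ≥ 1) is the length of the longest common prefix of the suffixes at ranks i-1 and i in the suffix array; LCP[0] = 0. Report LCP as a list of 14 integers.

sorted suffixes:
  #0 SA[0]=13  'a'
  #1 SA[1]=4  'aaacbcccca'
  #2 SA[2]=5  'aacbcccca'
  #3 SA[3]=0  'aaccaaacbcccca'
  #4 SA[4]=6  'acbcccca'
  #5 SA[5]=1  'accaaacbcccca'
  #6 SA[6]=8  'bcccca'
  #7 SA[7]=12  'ca'
  #8 SA[8]=3  'caaacbcccca'
  #9 SA[9]=7  'cbcccca'
  #10 SA[10]=11  'cca'
  #11 SA[11]=2  'ccaaacbcccca'
  #12 SA[12]=10  'ccca'
  #13 SA[13]=9  'cccca'

SA = [13, 4, 5, 0, 6, 1, 8, 12, 3, 7, 11, 2, 10, 9]
i: (SA[i-1],SA[i]) lcp shared
  1: (13,4) 1 'a'
  2: (4,5) 2 'aa'
  3: (5,0) 3 'aac'
  4: (0,6) 1 'a'
  5: (6,1) 2 'ac'
  6: (1,8) 0 ''
  7: (8,12) 0 ''
  8: (12,3) 2 'ca'
  9: (3,7) 1 'c'
  10: (7,11) 1 'c'
  11: (11,2) 3 'cca'
  12: (2,10) 2 'cc'
  13: (10,9) 3 'ccc'

[0, 1, 2, 3, 1, 2, 0, 0, 2, 1, 1, 3, 2, 3]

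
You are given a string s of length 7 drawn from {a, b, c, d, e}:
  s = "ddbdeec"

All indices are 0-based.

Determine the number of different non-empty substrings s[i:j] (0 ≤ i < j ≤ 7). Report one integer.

sorted suffixes:
  #0 SA[0]=2  'bdeec'
  #1 SA[1]=6  'c'
  #2 SA[2]=1  'dbdeec'
  #3 SA[3]=0  'ddbdeec'
  #4 SA[4]=3  'deec'
  #5 SA[5]=5  'ec'
  #6 SA[6]=4  'eec'

SA = [2, 6, 1, 0, 3, 5, 4]
[i] adj suffixes → lcp
  [1] 2/6 → 0 ('')
  [2] 6/1 → 0 ('')
  [3] 1/0 → 1 ('d')
  [4] 0/3 → 1 ('d')
  [5] 3/5 → 0 ('')
  [6] 5/4 → 1 ('e')

n(n+1)/2 = 7·8/2 = 28
Σ LCP = 0 + 0 + 0 + 1 + 1 + 0 + 1 = 3
distinct = 28 − 3 = 25

25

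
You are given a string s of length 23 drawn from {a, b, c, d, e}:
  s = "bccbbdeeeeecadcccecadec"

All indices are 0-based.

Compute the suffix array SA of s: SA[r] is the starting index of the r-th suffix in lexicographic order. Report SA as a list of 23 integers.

[12, 19, 3, 0, 4, 22, 11, 18, 2, 1, 14, 15, 16, 13, 20, 5, 21, 10, 17, 9, 8, 7, 6]

sorted suffixes:
  #0 SA[0]=12  'adcccecadec'
  #1 SA[1]=19  'adec'
  #2 SA[2]=3  'bbdeeeeecadcccecadec'
  #3 SA[3]=0  'bccbbdeeeeecadcccecadec'
  #4 SA[4]=4  'bdeeeeecadcccecadec'
  #5 SA[5]=22  'c'
  #6 SA[6]=11  'cadcccecadec'
  #7 SA[7]=18  'cadec'
  #8 SA[8]=2  'cbbdeeeeecadcccecadec'
  #9 SA[9]=1  'ccbbdeeeeecadcccecadec'
  #10 SA[10]=14  'cccecadec'
  #11 SA[11]=15  'ccecadec'
  #12 SA[12]=16  'cecadec'
  #13 SA[13]=13  'dcccecadec'
  #14 SA[14]=20  'dec'
  #15 SA[15]=5  'deeeeecadcccecadec'
  #16 SA[16]=21  'ec'
  #17 SA[17]=10  'ecadcccecadec'
  #18 SA[18]=17  'ecadec'
  #19 SA[19]=9  'eecadcccecadec'
  #20 SA[20]=8  'eeecadcccecadec'
  #21 SA[21]=7  'eeeecadcccecadec'
  #22 SA[22]=6  'eeeeecadcccecadec'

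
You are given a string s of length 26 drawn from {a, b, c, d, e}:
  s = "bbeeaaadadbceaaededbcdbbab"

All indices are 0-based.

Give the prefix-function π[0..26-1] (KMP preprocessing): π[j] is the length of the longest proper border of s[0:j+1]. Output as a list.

[0, 1, 0, 0, 0, 0, 0, 0, 0, 0, 1, 0, 0, 0, 0, 0, 0, 0, 0, 1, 0, 0, 1, 2, 0, 1]

π[0] = 0
j=1 s[j]='b': π[1]=1 (border 'b')
j=2 s[j]='e': k: 1→0; π[2]=0 (border '')
j=3 s[j]='e': π[3]=0 (border '')
j=4 s[j]='a': π[4]=0 (border '')
j=5 s[j]='a': π[5]=0 (border '')
j=6 s[j]='a': π[6]=0 (border '')
j=7 s[j]='d': π[7]=0 (border '')
j=8 s[j]='a': π[8]=0 (border '')
j=9 s[j]='d': π[9]=0 (border '')
j=10 s[j]='b': π[10]=1 (border 'b')
j=11 s[j]='c': k: 1→0; π[11]=0 (border '')
j=12 s[j]='e': π[12]=0 (border '')
j=13 s[j]='a': π[13]=0 (border '')
j=14 s[j]='a': π[14]=0 (border '')
j=15 s[j]='e': π[15]=0 (border '')
j=16 s[j]='d': π[16]=0 (border '')
j=17 s[j]='e': π[17]=0 (border '')
j=18 s[j]='d': π[18]=0 (border '')
j=19 s[j]='b': π[19]=1 (border 'b')
j=20 s[j]='c': k: 1→0; π[20]=0 (border '')
j=21 s[j]='d': π[21]=0 (border '')
j=22 s[j]='b': π[22]=1 (border 'b')
j=23 s[j]='b': π[23]=2 (border 'bb')
j=24 s[j]='a': k: 2→1→0; π[24]=0 (border '')
j=25 s[j]='b': π[25]=1 (border 'b')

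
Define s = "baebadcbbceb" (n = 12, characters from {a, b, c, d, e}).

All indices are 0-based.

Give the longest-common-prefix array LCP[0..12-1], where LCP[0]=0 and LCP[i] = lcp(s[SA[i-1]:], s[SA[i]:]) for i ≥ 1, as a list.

rank→(start, suffix):
  0 → (4, 'adcbbceb')
  1 → (1, 'aebadcbbceb')
  2 → (11, 'b')
  3 → (3, 'badcbbceb')
  4 → (0, 'baebadcbbceb')
  5 → (7, 'bbceb')
  6 → (8, 'bceb')
  7 → (6, 'cbbceb')
  8 → (9, 'ceb')
  9 → (5, 'dcbbceb')
  10 → (10, 'eb')
  11 → (2, 'ebadcbbceb')

SA = [4, 1, 11, 3, 0, 7, 8, 6, 9, 5, 10, 2]
i: (SA[i-1],SA[i]) lcp shared
  1: (4,1) 1 'a'
  2: (1,11) 0 ''
  3: (11,3) 1 'b'
  4: (3,0) 2 'ba'
  5: (0,7) 1 'b'
  6: (7,8) 1 'b'
  7: (8,6) 0 ''
  8: (6,9) 1 'c'
  9: (9,5) 0 ''
  10: (5,10) 0 ''
  11: (10,2) 2 'eb'

[0, 1, 0, 1, 2, 1, 1, 0, 1, 0, 0, 2]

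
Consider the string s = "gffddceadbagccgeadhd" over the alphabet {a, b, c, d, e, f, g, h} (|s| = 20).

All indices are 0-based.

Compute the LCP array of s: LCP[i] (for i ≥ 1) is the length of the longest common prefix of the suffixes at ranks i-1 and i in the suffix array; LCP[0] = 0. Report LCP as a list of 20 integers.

sorted suffixes:
  #0 SA[0]=7  'adbagccgeadhd'
  #1 SA[1]=16  'adhd'
  #2 SA[2]=10  'agccgeadhd'
  #3 SA[3]=9  'bagccgeadhd'
  #4 SA[4]=12  'ccgeadhd'
  #5 SA[5]=5  'ceadbagccgeadhd'
  #6 SA[6]=13  'cgeadhd'
  #7 SA[7]=19  'd'
  #8 SA[8]=8  'dbagccgeadhd'
  #9 SA[9]=4  'dceadbagccgeadhd'
  #10 SA[10]=3  'ddceadbagccgeadhd'
  #11 SA[11]=17  'dhd'
  #12 SA[12]=6  'eadbagccgeadhd'
  #13 SA[13]=15  'eadhd'
  #14 SA[14]=2  'fddceadbagccgeadhd'
  #15 SA[15]=1  'ffddceadbagccgeadhd'
  #16 SA[16]=11  'gccgeadhd'
  #17 SA[17]=14  'geadhd'
  #18 SA[18]=0  'gffddceadbagccgeadhd'
  #19 SA[19]=18  'hd'

SA = [7, 16, 10, 9, 12, 5, 13, 19, 8, 4, 3, 17, 6, 15, 2, 1, 11, 14, 0, 18]
[i] adj suffixes → lcp
  [1] 7/16 → 2 ('ad')
  [2] 16/10 → 1 ('a')
  [3] 10/9 → 0 ('')
  [4] 9/12 → 0 ('')
  [5] 12/5 → 1 ('c')
  [6] 5/13 → 1 ('c')
  [7] 13/19 → 0 ('')
  [8] 19/8 → 1 ('d')
  [9] 8/4 → 1 ('d')
  [10] 4/3 → 1 ('d')
  [11] 3/17 → 1 ('d')
  [12] 17/6 → 0 ('')
  [13] 6/15 → 3 ('ead')
  [14] 15/2 → 0 ('')
  [15] 2/1 → 1 ('f')
  [16] 1/11 → 0 ('')
  [17] 11/14 → 1 ('g')
  [18] 14/0 → 1 ('g')
  [19] 0/18 → 0 ('')

[0, 2, 1, 0, 0, 1, 1, 0, 1, 1, 1, 1, 0, 3, 0, 1, 0, 1, 1, 0]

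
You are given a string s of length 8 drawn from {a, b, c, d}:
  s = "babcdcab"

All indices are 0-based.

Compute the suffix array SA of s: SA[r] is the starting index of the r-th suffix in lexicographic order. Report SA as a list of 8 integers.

rank→(start, suffix):
  0 → (6, 'ab')
  1 → (1, 'abcdcab')
  2 → (7, 'b')
  3 → (0, 'babcdcab')
  4 → (2, 'bcdcab')
  5 → (5, 'cab')
  6 → (3, 'cdcab')
  7 → (4, 'dcab')

[6, 1, 7, 0, 2, 5, 3, 4]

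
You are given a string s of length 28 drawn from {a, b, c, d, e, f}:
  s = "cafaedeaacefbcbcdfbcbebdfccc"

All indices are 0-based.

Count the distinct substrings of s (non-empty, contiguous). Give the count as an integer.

375

rank | idx | suffix
   0 |   7 | aacefbcbcdfbcbebdfccc
   1 |   8 | acefbcbcdfbcbebdfccc
   2 |   3 | aedeaacefbcbcdfbcbebdfccc
   3 |   1 | afaedeaacefbcbcdfbcbebdfccc
   4 |  12 | bcbcdfbcbebdfccc
   5 |  18 | bcbebdfccc
   6 |  14 | bcdfbcbebdfccc
   7 |  22 | bdfccc
   8 |  20 | bebdfccc
   9 |  27 | c
  10 |   0 | cafaedeaacefbcbcdfbcbebdfccc
  11 |  13 | cbcdfbcbebdfccc
  12 |  19 | cbebdfccc
  13 |  26 | cc
  14 |  25 | ccc
  15 |  15 | cdfbcbebdfccc
  16 |   9 | cefbcbcdfbcbebdfccc
  17 |   5 | deaacefbcbcdfbcbebdfccc
  18 |  16 | dfbcbebdfccc
  19 |  23 | dfccc
  20 |   6 | eaacefbcbcdfbcbebdfccc
  21 |  21 | ebdfccc
  22 |   4 | edeaacefbcbcdfbcbebdfccc
  23 |  10 | efbcbcdfbcbebdfccc
  24 |   2 | faedeaacefbcbcdfbcbebdfccc
  25 |  11 | fbcbcdfbcbebdfccc
  26 |  17 | fbcbebdfccc
  27 |  24 | fccc

SA = [7, 8, 3, 1, 12, 18, 14, 22, 20, 27, 0, 13, 19, 26, 25, 15, 9, 5, 16, 23, 6, 21, 4, 10, 2, 11, 17, 24]
i: (SA[i-1],SA[i]) lcp shared
  1: (7,8) 1 'a'
  2: (8,3) 1 'a'
  3: (3,1) 1 'a'
  4: (1,12) 0 ''
  5: (12,18) 3 'bcb'
  6: (18,14) 2 'bc'
  7: (14,22) 1 'b'
  8: (22,20) 1 'b'
  9: (20,27) 0 ''
  10: (27,0) 1 'c'
  11: (0,13) 1 'c'
  12: (13,19) 2 'cb'
  13: (19,26) 1 'c'
  14: (26,25) 2 'cc'
  15: (25,15) 1 'c'
  16: (15,9) 1 'c'
  17: (9,5) 0 ''
  18: (5,16) 1 'd'
  19: (16,23) 2 'df'
  20: (23,6) 0 ''
  21: (6,21) 1 'e'
  22: (21,4) 1 'e'
  23: (4,10) 1 'e'
  24: (10,2) 0 ''
  25: (2,11) 1 'f'
  26: (11,17) 4 'fbcb'
  27: (17,24) 1 'f'

n(n+1)/2 = 28·29/2 = 406
Σ LCP = 0 + 1 + 1 + 1 + 0 + 3 + 2 + 1 + 1 + 0 + 1 + 1 + 2 + 1 + 2 + 1 + 1 + 0 + 1 + 2 + 0 + 1 + 1 + 1 + 0 + 1 + 4 + 1 = 31
distinct = 406 − 31 = 375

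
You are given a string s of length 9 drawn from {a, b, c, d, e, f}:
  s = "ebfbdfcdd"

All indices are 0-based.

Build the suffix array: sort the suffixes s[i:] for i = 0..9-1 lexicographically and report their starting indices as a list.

[3, 1, 6, 8, 7, 4, 0, 2, 5]

rank | idx | suffix
   0 |   3 | bdfcdd
   1 |   1 | bfbdfcdd
   2 |   6 | cdd
   3 |   8 | d
   4 |   7 | dd
   5 |   4 | dfcdd
   6 |   0 | ebfbdfcdd
   7 |   2 | fbdfcdd
   8 |   5 | fcdd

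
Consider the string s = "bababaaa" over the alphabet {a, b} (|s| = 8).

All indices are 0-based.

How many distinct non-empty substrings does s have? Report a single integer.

rank→(start, suffix):
  0 → (7, 'a')
  1 → (6, 'aa')
  2 → (5, 'aaa')
  3 → (3, 'abaaa')
  4 → (1, 'ababaaa')
  5 → (4, 'baaa')
  6 → (2, 'babaaa')
  7 → (0, 'bababaaa')

SA = [7, 6, 5, 3, 1, 4, 2, 0]
rank  pair      lcp
   1  s[7:],s[6:]  1  'a'
   2  s[6:],s[5:]  2  'aa'
   3  s[5:],s[3:]  1  'a'
   4  s[3:],s[1:]  3  'aba'
   5  s[1:],s[4:]  0  ''
   6  s[4:],s[2:]  2  'ba'
   7  s[2:],s[0:]  4  'baba'

n(n+1)/2 = 8·9/2 = 36
Σ LCP = 0 + 1 + 2 + 1 + 3 + 0 + 2 + 4 = 13
distinct = 36 − 13 = 23

23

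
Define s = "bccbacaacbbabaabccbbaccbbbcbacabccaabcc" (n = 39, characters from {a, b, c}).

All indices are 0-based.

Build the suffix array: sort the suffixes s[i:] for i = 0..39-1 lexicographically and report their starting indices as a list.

[34, 13, 6, 11, 35, 30, 14, 4, 28, 7, 20, 12, 10, 3, 27, 19, 9, 18, 23, 24, 25, 36, 31, 0, 15, 38, 33, 5, 29, 2, 26, 8, 17, 22, 37, 32, 1, 16, 21]

rank | idx | suffix
   0 |  34 | aabcc
   1 |  13 | aabccbbaccbbbcbacabccaabcc
   2 |   6 | aacbbabaabccbbaccbbbcbacabccaabcc
   3 |  11 | abaabccbbaccbbbcbacabccaabcc
   4 |  35 | abcc
   5 |  30 | abccaabcc
   6 |  14 | abccbbaccbbbcbacabccaabcc
   7 |   4 | acaacbbabaabccbbaccbbbcbacabccaabcc
   8 |  28 | acabccaabcc
   9 |   7 | acbbabaabccbbaccbbbcbacabccaabcc
  10 |  20 | accbbbcbacabccaabcc
  11 |  12 | baabccbbaccbbbcbacabccaabcc
  12 |  10 | babaabccbbaccbbbcbacabccaabcc
  13 |   3 | bacaacbbabaabccbbaccbbbcbacabccaabcc
  14 |  27 | bacabccaabcc
  15 |  19 | baccbbbcbacabccaabcc
  16 |   9 | bbabaabccbbaccbbbcbacabccaabcc
  17 |  18 | bbaccbbbcbacabccaabcc
  18 |  23 | bbbcbacabccaabcc
  19 |  24 | bbcbacabccaabcc
  20 |  25 | bcbacabccaabcc
  21 |  36 | bcc
  22 |  31 | bccaabcc
  23 |   0 | bccbacaacbbabaabccbbaccbbbcbacabccaabcc
  24 |  15 | bccbbaccbbbcbacabccaabcc
  25 |  38 | c
  26 |  33 | caabcc
  27 |   5 | caacbbabaabccbbaccbbbcbacabccaabcc
  28 |  29 | cabccaabcc
  29 |   2 | cbacaacbbabaabccbbaccbbbcbacabccaabcc
  30 |  26 | cbacabccaabcc
  31 |   8 | cbbabaabccbbaccbbbcbacabccaabcc
  32 |  17 | cbbaccbbbcbacabccaabcc
  33 |  22 | cbbbcbacabccaabcc
  34 |  37 | cc
  35 |  32 | ccaabcc
  36 |   1 | ccbacaacbbabaabccbbaccbbbcbacabccaabcc
  37 |  16 | ccbbaccbbbcbacabccaabcc
  38 |  21 | ccbbbcbacabccaabcc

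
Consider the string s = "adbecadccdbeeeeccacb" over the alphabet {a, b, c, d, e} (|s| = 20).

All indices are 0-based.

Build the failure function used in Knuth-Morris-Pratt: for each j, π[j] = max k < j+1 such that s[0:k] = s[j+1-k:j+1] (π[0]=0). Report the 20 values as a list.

π[0] = 0
j=1 s[j]='d': π[1]=0 (border '')
j=2 s[j]='b': π[2]=0 (border '')
j=3 s[j]='e': π[3]=0 (border '')
j=4 s[j]='c': π[4]=0 (border '')
j=5 s[j]='a': π[5]=1 (border 'a')
j=6 s[j]='d': π[6]=2 (border 'ad')
j=7 s[j]='c': k: 2→0; π[7]=0 (border '')
j=8 s[j]='c': π[8]=0 (border '')
j=9 s[j]='d': π[9]=0 (border '')
j=10 s[j]='b': π[10]=0 (border '')
j=11 s[j]='e': π[11]=0 (border '')
j=12 s[j]='e': π[12]=0 (border '')
j=13 s[j]='e': π[13]=0 (border '')
j=14 s[j]='e': π[14]=0 (border '')
j=15 s[j]='c': π[15]=0 (border '')
j=16 s[j]='c': π[16]=0 (border '')
j=17 s[j]='a': π[17]=1 (border 'a')
j=18 s[j]='c': k: 1→0; π[18]=0 (border '')
j=19 s[j]='b': π[19]=0 (border '')

[0, 0, 0, 0, 0, 1, 2, 0, 0, 0, 0, 0, 0, 0, 0, 0, 0, 1, 0, 0]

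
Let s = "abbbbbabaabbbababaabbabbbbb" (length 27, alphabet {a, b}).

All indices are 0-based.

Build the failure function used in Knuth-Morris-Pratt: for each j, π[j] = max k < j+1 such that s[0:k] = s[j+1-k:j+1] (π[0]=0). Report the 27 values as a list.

π[0] = 0
j=1 s[j]='b': π[1]=0 (border '')
j=2 s[j]='b': π[2]=0 (border '')
j=3 s[j]='b': π[3]=0 (border '')
j=4 s[j]='b': π[4]=0 (border '')
j=5 s[j]='b': π[5]=0 (border '')
j=6 s[j]='a': π[6]=1 (border 'a')
j=7 s[j]='b': π[7]=2 (border 'ab')
j=8 s[j]='a': k: 2→0; π[8]=1 (border 'a')
j=9 s[j]='a': k: 1→0; π[9]=1 (border 'a')
j=10 s[j]='b': π[10]=2 (border 'ab')
j=11 s[j]='b': π[11]=3 (border 'abb')
j=12 s[j]='b': π[12]=4 (border 'abbb')
j=13 s[j]='a': k: 4→0; π[13]=1 (border 'a')
j=14 s[j]='b': π[14]=2 (border 'ab')
j=15 s[j]='a': k: 2→0; π[15]=1 (border 'a')
j=16 s[j]='b': π[16]=2 (border 'ab')
j=17 s[j]='a': k: 2→0; π[17]=1 (border 'a')
j=18 s[j]='a': k: 1→0; π[18]=1 (border 'a')
j=19 s[j]='b': π[19]=2 (border 'ab')
j=20 s[j]='b': π[20]=3 (border 'abb')
j=21 s[j]='a': k: 3→0; π[21]=1 (border 'a')
j=22 s[j]='b': π[22]=2 (border 'ab')
j=23 s[j]='b': π[23]=3 (border 'abb')
j=24 s[j]='b': π[24]=4 (border 'abbb')
j=25 s[j]='b': π[25]=5 (border 'abbbb')
j=26 s[j]='b': π[26]=6 (border 'abbbbb')

[0, 0, 0, 0, 0, 0, 1, 2, 1, 1, 2, 3, 4, 1, 2, 1, 2, 1, 1, 2, 3, 1, 2, 3, 4, 5, 6]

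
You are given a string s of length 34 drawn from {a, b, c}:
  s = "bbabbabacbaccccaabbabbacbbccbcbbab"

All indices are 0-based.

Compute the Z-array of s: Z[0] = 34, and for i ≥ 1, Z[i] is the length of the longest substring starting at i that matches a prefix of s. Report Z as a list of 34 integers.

[34, 1, 0, 4, 1, 0, 1, 0, 0, 1, 0, 0, 0, 0, 0, 0, 0, 6, 1, 0, 3, 1, 0, 0, 2, 1, 0, 0, 1, 0, 4, 1, 0, 1]

Z[0]=34
i=1: i≥r, start 0; Z[1]=1 scan→box=[1,2)
i=2: i≥r, start 0; Z[2]=0
i=3: i≥r, start 0; Z[3]=4 scan→box=[3,7)
i=4: min(r-i=3, Z[1]=1)=1; Z[4]=1
i=5: min(r-i=2, Z[2]=0)=0; Z[5]=0
i=6: min(r-i=1, Z[3]=4)=1; Z[6]=1
i=7: i≥r, start 0; Z[7]=0
i=8: i≥r, start 0; Z[8]=0
i=9: i≥r, start 0; Z[9]=1 scan→box=[9,10)
i=10: i≥r, start 0; Z[10]=0
i=11: i≥r, start 0; Z[11]=0
i=12: i≥r, start 0; Z[12]=0
i=13: i≥r, start 0; Z[13]=0
i=14: i≥r, start 0; Z[14]=0
i=15: i≥r, start 0; Z[15]=0
i=16: i≥r, start 0; Z[16]=0
i=17: i≥r, start 0; Z[17]=6 scan→box=[17,23)
i=18: min(r-i=5, Z[1]=1)=1; Z[18]=1
i=19: min(r-i=4, Z[2]=0)=0; Z[19]=0
i=20: min(r-i=3, Z[3]=4)=3; Z[20]=3
i=21: min(r-i=2, Z[4]=1)=1; Z[21]=1
i=22: min(r-i=1, Z[5]=0)=0; Z[22]=0
i=23: i≥r, start 0; Z[23]=0
i=24: i≥r, start 0; Z[24]=2 scan→box=[24,26)
i=25: min(r-i=1, Z[1]=1)=1; Z[25]=1
i=26: i≥r, start 0; Z[26]=0
i=27: i≥r, start 0; Z[27]=0
i=28: i≥r, start 0; Z[28]=1 scan→box=[28,29)
i=29: i≥r, start 0; Z[29]=0
i=30: i≥r, start 0; Z[30]=4 scan→box=[30,34)
i=31: min(r-i=3, Z[1]=1)=1; Z[31]=1
i=32: min(r-i=2, Z[2]=0)=0; Z[32]=0
i=33: min(r-i=1, Z[3]=4)=1; Z[33]=1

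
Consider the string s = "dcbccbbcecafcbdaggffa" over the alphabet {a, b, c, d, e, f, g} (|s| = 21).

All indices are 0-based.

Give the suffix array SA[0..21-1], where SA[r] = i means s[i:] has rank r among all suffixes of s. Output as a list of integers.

[20, 10, 15, 5, 2, 6, 13, 9, 4, 1, 12, 3, 7, 14, 0, 8, 19, 11, 18, 17, 16]

rank | idx | suffix
   0 |  20 | a
   1 |  10 | afcbdaggffa
   2 |  15 | aggffa
   3 |   5 | bbcecafcbdaggffa
   4 |   2 | bccbbcecafcbdaggffa
   5 |   6 | bcecafcbdaggffa
   6 |  13 | bdaggffa
   7 |   9 | cafcbdaggffa
   8 |   4 | cbbcecafcbdaggffa
   9 |   1 | cbccbbcecafcbdaggffa
  10 |  12 | cbdaggffa
  11 |   3 | ccbbcecafcbdaggffa
  12 |   7 | cecafcbdaggffa
  13 |  14 | daggffa
  14 |   0 | dcbccbbcecafcbdaggffa
  15 |   8 | ecafcbdaggffa
  16 |  19 | fa
  17 |  11 | fcbdaggffa
  18 |  18 | ffa
  19 |  17 | gffa
  20 |  16 | ggffa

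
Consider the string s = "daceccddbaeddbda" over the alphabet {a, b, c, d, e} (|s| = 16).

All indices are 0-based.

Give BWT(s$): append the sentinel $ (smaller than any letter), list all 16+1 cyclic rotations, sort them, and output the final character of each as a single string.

addbddecab$ddceca

rank  rotation           last
    0  $daceccddbaeddbda  a
    1  a$daceccddbaeddbd  d
    2  aceccddbaeddbda$d  d
    3  aeddbda$daceccddb  b
    4  baeddbda$daceccdd  d
    5  bda$daceccddbaedd  d
    6  ccddbaeddbda$dace  e
    7  cddbaeddbda$dacec  c
    8  ceccddbaeddbda$da  a
    9  da$daceccddbaeddb  b
   10  daceccddbaeddbda$  $
   11  dbaeddbda$daceccd  d
   12  dbda$daceccddbaed  d
   13  ddbaeddbda$dacecc  c
   14  ddbda$daceccddbae  e
   15  eccddbaeddbda$dac  c
   16  eddbda$daceccddba  a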